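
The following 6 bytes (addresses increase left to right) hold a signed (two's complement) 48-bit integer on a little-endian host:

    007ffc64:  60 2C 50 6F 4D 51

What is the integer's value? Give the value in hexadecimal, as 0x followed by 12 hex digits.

0x514D6F502C60

In little-endian order the low byte comes first in memory.
Reassemble most-significant byte first: 51 4D 6F 50 2C 60 → 0x514D6F502C60.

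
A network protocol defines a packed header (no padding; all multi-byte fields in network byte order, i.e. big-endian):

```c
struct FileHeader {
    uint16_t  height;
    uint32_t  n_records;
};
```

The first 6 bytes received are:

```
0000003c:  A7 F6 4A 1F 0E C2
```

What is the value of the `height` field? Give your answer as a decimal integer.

`height` is the first field, at byte offset 0, occupying 2 bytes.
Bytes at offsets 0..1: A7 F6.
In big-endian order the high byte comes first in memory.
The bytes are already most-significant first: 0xA7F6.
0xA7F6 = 42998.

42998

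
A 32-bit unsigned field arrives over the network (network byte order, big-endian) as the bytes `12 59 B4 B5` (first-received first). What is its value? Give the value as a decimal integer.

307868853

Big-endian stores the most-significant byte at the lowest address.
The bytes are already most-significant first: 0x1259B4B5.
0x1259B4B5 = 307868853.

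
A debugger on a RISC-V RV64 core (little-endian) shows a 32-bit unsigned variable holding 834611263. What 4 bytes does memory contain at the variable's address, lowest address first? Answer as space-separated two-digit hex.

834611263 in hexadecimal, padded to 32 bits, is 0x31BF283F.
Split into bytes (most-significant first): 31 BF 28 3F.
In little-endian order the low byte comes first in memory.
So at ascending addresses the bytes are 3F 28 BF 31.

3F 28 BF 31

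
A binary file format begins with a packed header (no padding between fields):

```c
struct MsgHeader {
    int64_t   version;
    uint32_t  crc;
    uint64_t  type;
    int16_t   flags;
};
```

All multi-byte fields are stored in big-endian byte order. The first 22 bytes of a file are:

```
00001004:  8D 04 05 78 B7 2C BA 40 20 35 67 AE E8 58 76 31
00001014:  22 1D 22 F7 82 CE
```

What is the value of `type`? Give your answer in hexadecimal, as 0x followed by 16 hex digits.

`type` follows `version` (8 B), `crc` (4 B), so it starts at offset 8 + 4 = 12 and occupies 8 bytes.
Bytes at offsets 12..19: E8 58 76 31 22 1D 22 F7.
Big-endian stores the most-significant byte at the lowest address.
The bytes are already most-significant first: 0xE8587631221D22F7.

0xE8587631221D22F7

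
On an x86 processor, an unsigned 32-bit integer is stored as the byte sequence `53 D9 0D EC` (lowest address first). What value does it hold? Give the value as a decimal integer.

Little-endian stores the least-significant byte at the lowest address.
Reassemble most-significant byte first: EC 0D D9 53 → 0xEC0DD953.
0xEC0DD953 = 3960330579.

3960330579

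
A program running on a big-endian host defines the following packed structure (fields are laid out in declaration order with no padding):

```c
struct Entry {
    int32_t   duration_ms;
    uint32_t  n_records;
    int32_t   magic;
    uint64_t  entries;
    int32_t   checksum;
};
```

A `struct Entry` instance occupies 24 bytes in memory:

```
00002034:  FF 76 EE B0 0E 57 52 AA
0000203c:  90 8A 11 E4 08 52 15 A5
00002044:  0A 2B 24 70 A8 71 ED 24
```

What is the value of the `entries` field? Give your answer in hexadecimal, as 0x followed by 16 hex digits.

0x085215A50A2B2470

`entries` follows `duration_ms` (4 B), `n_records` (4 B), `magic` (4 B), so it starts at offset 4 + 4 + 4 = 12 and occupies 8 bytes.
Bytes at offsets 12..19: 08 52 15 A5 0A 2B 24 70.
In big-endian order the high byte comes first in memory.
The bytes are already most-significant first: 0x085215A50A2B2470.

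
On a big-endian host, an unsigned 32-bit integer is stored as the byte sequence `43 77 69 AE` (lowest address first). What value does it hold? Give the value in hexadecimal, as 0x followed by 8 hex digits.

0x437769AE

Big-endian stores the most-significant byte at the lowest address.
The bytes are already most-significant first: 0x437769AE.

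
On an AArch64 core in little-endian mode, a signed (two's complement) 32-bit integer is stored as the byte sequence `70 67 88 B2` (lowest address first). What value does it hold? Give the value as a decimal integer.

Little-endian stores the least-significant byte at the lowest address.
Reassemble most-significant byte first: B2 88 67 70 → 0xB2886770.
Top bit is set, so as a signed 32-bit value this is 0xB2886770 − 2^32 = -1299683472.

-1299683472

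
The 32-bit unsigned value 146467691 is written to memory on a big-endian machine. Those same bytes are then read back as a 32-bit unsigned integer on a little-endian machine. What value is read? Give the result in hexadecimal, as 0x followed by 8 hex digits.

0x6BEBBA08

146467691 in 32-bit hexadecimal is 0x08BAEB6B.
Stored big-endian, the bytes at ascending addresses are 08 BA EB 6B.
Read back as little-endian, the first byte is least significant, giving 0x6BEBBA08.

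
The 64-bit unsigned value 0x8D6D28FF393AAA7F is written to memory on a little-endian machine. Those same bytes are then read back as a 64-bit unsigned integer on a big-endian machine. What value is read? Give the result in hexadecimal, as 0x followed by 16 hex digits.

0x7FAA3A39FF286D8D

Stored little-endian, the bytes at ascending addresses are 7F AA 3A 39 FF 28 6D 8D.
Read back as big-endian, the last byte is least significant, giving 0x7FAA3A39FF286D8D.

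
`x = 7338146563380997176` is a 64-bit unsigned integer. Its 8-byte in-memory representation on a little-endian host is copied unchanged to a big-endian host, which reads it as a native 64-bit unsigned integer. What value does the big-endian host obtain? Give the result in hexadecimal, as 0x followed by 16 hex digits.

0x38EC13946B55D665

7338146563380997176 in 64-bit hexadecimal is 0x65D6556B9413EC38.
Stored little-endian, the bytes at ascending addresses are 38 EC 13 94 6B 55 D6 65.
Read back as big-endian, the last byte is least significant, giving 0x38EC13946B55D665.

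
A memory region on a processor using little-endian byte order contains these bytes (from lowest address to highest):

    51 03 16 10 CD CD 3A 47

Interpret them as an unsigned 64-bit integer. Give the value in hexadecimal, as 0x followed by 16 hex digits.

0x473ACDCD10160351

Little-endian stores the least-significant byte at the lowest address.
Reassemble most-significant byte first: 47 3A CD CD 10 16 03 51 → 0x473ACDCD10160351.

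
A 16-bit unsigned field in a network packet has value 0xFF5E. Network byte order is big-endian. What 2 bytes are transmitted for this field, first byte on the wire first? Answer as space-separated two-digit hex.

Split into bytes (most-significant first): FF 5E.
Big-endian: lowest address holds the most-significant byte.
So the memory order matches the most-significant-first order: FF 5E.

FF 5E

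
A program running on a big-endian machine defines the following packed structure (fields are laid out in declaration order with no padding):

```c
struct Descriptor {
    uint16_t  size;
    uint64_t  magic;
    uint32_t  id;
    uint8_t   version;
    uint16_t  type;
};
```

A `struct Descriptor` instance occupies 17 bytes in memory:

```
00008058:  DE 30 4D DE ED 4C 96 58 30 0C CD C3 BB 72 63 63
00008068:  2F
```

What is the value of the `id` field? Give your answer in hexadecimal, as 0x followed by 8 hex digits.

`id` follows `size` (2 B), `magic` (8 B), so it starts at offset 2 + 8 = 10 and occupies 4 bytes.
Bytes at offsets 10..13: CD C3 BB 72.
In big-endian order the high byte comes first in memory.
The bytes are already most-significant first: 0xCDC3BB72.

0xCDC3BB72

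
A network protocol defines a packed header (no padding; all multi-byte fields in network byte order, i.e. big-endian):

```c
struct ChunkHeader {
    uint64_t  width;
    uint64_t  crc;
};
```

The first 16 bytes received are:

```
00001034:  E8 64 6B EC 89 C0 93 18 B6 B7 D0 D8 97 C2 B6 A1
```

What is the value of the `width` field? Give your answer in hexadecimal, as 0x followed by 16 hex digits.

0xE8646BEC89C09318

`width` is the first field, at byte offset 0, occupying 8 bytes.
Bytes at offsets 0..7: E8 64 6B EC 89 C0 93 18.
In big-endian order the high byte comes first in memory.
The bytes are already most-significant first: 0xE8646BEC89C09318.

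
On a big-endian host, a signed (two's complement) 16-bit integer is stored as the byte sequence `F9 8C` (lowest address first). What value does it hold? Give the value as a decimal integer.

In big-endian order the high byte comes first in memory.
The bytes are already most-significant first: 0xF98C.
Top bit is set, so as a signed 16-bit value this is 0xF98C − 2^16 = -1652.

-1652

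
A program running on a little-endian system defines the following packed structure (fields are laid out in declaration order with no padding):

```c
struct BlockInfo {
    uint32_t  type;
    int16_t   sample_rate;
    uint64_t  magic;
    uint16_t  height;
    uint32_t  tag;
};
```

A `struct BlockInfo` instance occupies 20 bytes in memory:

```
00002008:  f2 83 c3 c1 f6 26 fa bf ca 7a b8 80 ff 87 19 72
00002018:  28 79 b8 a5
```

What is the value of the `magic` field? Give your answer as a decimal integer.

`magic` follows `type` (4 B), `sample_rate` (2 B), so it starts at offset 4 + 2 = 6 and occupies 8 bytes.
Bytes at offsets 6..13: FA BF CA 7A B8 80 FF 87.
Little-endian: lowest address holds the least-significant byte.
Reassemble most-significant byte first: 87 FF 80 B8 7A CA BF FA → 0x87FF80B87ACABFFA.
0x87FF80B87ACABFFA = 9799692844003934202.

9799692844003934202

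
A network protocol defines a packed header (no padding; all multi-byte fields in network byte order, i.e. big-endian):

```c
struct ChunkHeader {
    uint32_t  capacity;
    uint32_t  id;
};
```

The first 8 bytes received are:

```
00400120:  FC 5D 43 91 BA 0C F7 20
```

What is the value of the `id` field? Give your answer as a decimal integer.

3121411872

`id` follows `capacity` (4 bytes), so it starts at byte offset 4 and occupies 4 bytes.
Bytes at offsets 4..7: BA 0C F7 20.
Big-endian stores the most-significant byte at the lowest address.
The bytes are already most-significant first: 0xBA0CF720.
0xBA0CF720 = 3121411872.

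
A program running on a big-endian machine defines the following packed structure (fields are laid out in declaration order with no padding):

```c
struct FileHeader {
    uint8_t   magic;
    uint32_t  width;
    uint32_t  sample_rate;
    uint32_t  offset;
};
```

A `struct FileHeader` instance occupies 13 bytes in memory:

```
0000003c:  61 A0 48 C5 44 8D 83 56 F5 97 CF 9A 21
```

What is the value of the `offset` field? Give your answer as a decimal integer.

`offset` follows `magic` (1 B), `width` (4 B), `sample_rate` (4 B), so it starts at offset 1 + 4 + 4 = 9 and occupies 4 bytes.
Bytes at offsets 9..12: 97 CF 9A 21.
In big-endian order the high byte comes first in memory.
The bytes are already most-significant first: 0x97CF9A21.
0x97CF9A21 = 2546965025.

2546965025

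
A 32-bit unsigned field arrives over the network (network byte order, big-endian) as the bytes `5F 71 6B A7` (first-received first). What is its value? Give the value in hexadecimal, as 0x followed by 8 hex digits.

In big-endian order the high byte comes first in memory.
The bytes are already most-significant first: 0x5F716BA7.

0x5F716BA7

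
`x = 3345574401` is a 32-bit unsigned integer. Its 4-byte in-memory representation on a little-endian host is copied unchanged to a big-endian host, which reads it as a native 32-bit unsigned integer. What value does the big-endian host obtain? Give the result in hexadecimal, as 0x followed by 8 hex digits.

0x016A69C7

3345574401 in 32-bit hexadecimal is 0xC7696A01.
Stored little-endian, the bytes at ascending addresses are 01 6A 69 C7.
Read back as big-endian, the last byte is least significant, giving 0x016A69C7.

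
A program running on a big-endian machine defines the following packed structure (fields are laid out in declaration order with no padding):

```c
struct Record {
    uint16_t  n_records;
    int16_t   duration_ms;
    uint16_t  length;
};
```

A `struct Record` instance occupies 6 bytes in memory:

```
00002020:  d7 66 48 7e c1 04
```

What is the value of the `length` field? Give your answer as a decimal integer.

49412

`length` follows `n_records` (2 B), `duration_ms` (2 B), so it starts at offset 2 + 2 = 4 and occupies 2 bytes.
Bytes at offsets 4..5: C1 04.
Big-endian: lowest address holds the most-significant byte.
The bytes are already most-significant first: 0xC104.
0xC104 = 49412.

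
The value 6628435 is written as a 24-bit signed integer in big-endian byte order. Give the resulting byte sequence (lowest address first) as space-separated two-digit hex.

65 24 53

6628435 in hexadecimal, padded to 24 bits, is 0x652453.
Split into bytes (most-significant first): 65 24 53.
In big-endian order the high byte comes first in memory.
So the memory order matches the most-significant-first order: 65 24 53.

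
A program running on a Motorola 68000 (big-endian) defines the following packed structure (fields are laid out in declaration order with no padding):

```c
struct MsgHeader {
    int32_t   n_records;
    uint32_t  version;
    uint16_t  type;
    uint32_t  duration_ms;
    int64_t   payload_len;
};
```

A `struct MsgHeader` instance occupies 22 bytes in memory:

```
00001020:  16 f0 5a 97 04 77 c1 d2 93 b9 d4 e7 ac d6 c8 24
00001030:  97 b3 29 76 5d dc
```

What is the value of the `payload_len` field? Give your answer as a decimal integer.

-4024925371211817508

`payload_len` follows `n_records` (4 B), `version` (4 B), `type` (2 B), `duration_ms` (4 B), so it starts at offset 4 + 4 + 2 + 4 = 14 and occupies 8 bytes.
Bytes at offsets 14..21: C8 24 97 B3 29 76 5D DC.
In big-endian order the high byte comes first in memory.
The bytes are already most-significant first: 0xC82497B329765DDC.
Top bit is set, so as a signed 64-bit value this is 0xC82497B329765DDC − 2^64 = -4024925371211817508.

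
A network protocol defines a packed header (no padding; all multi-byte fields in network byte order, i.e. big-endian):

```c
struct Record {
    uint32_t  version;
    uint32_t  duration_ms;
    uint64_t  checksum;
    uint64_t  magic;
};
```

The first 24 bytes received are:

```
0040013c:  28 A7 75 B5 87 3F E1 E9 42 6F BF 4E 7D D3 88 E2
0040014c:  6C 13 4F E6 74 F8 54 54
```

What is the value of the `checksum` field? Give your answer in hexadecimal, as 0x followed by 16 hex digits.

`checksum` follows `version` (4 B), `duration_ms` (4 B), so it starts at offset 4 + 4 = 8 and occupies 8 bytes.
Bytes at offsets 8..15: 42 6F BF 4E 7D D3 88 E2.
In big-endian order the high byte comes first in memory.
The bytes are already most-significant first: 0x426FBF4E7DD388E2.

0x426FBF4E7DD388E2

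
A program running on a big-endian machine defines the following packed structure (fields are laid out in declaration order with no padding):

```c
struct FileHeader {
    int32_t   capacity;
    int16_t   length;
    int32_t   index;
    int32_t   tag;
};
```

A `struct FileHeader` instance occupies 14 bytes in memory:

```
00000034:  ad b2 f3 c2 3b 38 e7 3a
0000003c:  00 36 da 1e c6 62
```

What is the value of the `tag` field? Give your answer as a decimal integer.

`tag` follows `capacity` (4 B), `length` (2 B), `index` (4 B), so it starts at offset 4 + 2 + 4 = 10 and occupies 4 bytes.
Bytes at offsets 10..13: DA 1E C6 62.
Big-endian stores the most-significant byte at the lowest address.
The bytes are already most-significant first: 0xDA1EC662.
Top bit is set, so as a signed 32-bit value this is 0xDA1EC662 − 2^32 = -635517342.

-635517342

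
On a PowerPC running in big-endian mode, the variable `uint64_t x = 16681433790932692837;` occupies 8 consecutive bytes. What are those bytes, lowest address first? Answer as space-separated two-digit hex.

16681433790932692837 in hexadecimal, padded to 64 bits, is 0xE7805BA69CBDAF65.
Split into bytes (most-significant first): E7 80 5B A6 9C BD AF 65.
Big-endian: lowest address holds the most-significant byte.
So the memory order matches the most-significant-first order: E7 80 5B A6 9C BD AF 65.

E7 80 5B A6 9C BD AF 65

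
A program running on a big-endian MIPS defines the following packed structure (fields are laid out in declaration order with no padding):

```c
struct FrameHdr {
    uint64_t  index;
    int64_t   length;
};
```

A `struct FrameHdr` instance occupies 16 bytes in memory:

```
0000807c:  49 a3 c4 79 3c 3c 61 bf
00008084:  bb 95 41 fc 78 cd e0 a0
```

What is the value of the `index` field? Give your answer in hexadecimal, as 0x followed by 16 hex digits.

0x49A3C4793C3C61BF

`index` is the first field, at byte offset 0, occupying 8 bytes.
Bytes at offsets 0..7: 49 A3 C4 79 3C 3C 61 BF.
Big-endian: lowest address holds the most-significant byte.
The bytes are already most-significant first: 0x49A3C4793C3C61BF.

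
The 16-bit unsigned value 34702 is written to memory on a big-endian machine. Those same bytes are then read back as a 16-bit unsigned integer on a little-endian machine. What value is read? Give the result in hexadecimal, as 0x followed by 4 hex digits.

0x8E87

34702 in 16-bit hexadecimal is 0x878E.
Stored big-endian, the bytes at ascending addresses are 87 8E.
Read back as little-endian, the first byte is least significant, giving 0x8E87.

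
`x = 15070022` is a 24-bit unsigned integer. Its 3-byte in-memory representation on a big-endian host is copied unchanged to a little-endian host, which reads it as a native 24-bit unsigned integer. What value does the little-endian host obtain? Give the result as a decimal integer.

15070022 in 24-bit hexadecimal is 0xE5F346.
Stored big-endian, the bytes at ascending addresses are E5 F3 46.
Read back as little-endian, the first byte is least significant, giving 0x46F3E5.
0x46F3E5 = 4649957.

4649957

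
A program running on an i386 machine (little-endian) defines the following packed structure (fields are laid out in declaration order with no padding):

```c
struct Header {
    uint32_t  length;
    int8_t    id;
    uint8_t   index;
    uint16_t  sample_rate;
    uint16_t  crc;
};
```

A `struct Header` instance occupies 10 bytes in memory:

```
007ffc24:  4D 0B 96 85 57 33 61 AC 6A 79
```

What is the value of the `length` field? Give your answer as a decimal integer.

`length` is the first field, at byte offset 0, occupying 4 bytes.
Bytes at offsets 0..3: 4D 0B 96 85.
In little-endian order the low byte comes first in memory.
Reassemble most-significant byte first: 85 96 0B 4D → 0x85960B4D.
0x85960B4D = 2241203021.

2241203021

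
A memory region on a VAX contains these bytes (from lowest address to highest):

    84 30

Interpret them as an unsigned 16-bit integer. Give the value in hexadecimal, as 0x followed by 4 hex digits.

Little-endian stores the least-significant byte at the lowest address.
Reassemble most-significant byte first: 30 84 → 0x3084.

0x3084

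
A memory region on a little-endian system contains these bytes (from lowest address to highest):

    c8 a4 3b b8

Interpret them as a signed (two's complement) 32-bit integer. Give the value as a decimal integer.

In little-endian order the low byte comes first in memory.
Reassemble most-significant byte first: B8 3B A4 C8 → 0xB83BA4C8.
Top bit is set, so as a signed 32-bit value this is 0xB83BA4C8 − 2^32 = -1204050744.

-1204050744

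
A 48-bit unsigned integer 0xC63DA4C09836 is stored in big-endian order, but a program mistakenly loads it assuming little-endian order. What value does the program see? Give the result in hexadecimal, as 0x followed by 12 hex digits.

0x3698C0A43DC6

Stored big-endian, the bytes at ascending addresses are C6 3D A4 C0 98 36.
Read back as little-endian, the first byte is least significant, giving 0x3698C0A43DC6.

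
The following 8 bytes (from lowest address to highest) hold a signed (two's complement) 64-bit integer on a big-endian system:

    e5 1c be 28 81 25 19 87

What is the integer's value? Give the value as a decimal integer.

Big-endian: lowest address holds the most-significant byte.
The bytes are already most-significant first: 0xE51CBE2881251987.
Top bit is set, so as a signed 64-bit value this is 0xE51CBE2881251987 − 2^64 = -1937464658501494393.

-1937464658501494393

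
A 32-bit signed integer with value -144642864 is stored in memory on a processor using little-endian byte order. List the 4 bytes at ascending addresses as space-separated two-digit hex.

Two's complement of -144642864 in 32 bits: 144642864 = 0x089F1330; invert → 0xF760ECCF; add 1 → 0xF760ECD0.
Split into bytes (most-significant first): F7 60 EC D0.
Little-endian: lowest address holds the least-significant byte.
So at ascending addresses the bytes are D0 EC 60 F7.

D0 EC 60 F7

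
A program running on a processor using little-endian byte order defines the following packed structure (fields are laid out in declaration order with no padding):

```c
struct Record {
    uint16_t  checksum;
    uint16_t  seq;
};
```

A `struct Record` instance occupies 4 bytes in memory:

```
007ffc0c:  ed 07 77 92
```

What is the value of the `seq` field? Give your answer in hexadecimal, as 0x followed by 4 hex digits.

`seq` follows `checksum` (2 bytes), so it starts at byte offset 2 and occupies 2 bytes.
Bytes at offsets 2..3: 77 92.
Little-endian stores the least-significant byte at the lowest address.
Reassemble most-significant byte first: 92 77 → 0x9277.

0x9277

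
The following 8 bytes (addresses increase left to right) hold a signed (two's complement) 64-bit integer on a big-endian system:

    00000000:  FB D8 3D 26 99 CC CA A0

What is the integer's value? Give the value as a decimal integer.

-299422139221751136

Big-endian stores the most-significant byte at the lowest address.
The bytes are already most-significant first: 0xFBD83D2699CCCAA0.
Top bit is set, so as a signed 64-bit value this is 0xFBD83D2699CCCAA0 − 2^64 = -299422139221751136.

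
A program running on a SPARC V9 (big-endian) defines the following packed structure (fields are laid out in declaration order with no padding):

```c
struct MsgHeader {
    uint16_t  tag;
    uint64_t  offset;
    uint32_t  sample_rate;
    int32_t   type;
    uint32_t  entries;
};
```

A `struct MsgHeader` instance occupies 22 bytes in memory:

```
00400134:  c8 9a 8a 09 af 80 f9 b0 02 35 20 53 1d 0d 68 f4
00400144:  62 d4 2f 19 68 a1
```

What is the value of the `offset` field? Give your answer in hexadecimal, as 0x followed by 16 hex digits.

0x8A09AF80F9B00235

`offset` follows `tag` (2 bytes), so it starts at byte offset 2 and occupies 8 bytes.
Bytes at offsets 2..9: 8A 09 AF 80 F9 B0 02 35.
In big-endian order the high byte comes first in memory.
The bytes are already most-significant first: 0x8A09AF80F9B00235.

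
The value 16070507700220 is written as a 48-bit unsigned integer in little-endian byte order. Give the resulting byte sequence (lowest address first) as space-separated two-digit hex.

16070507700220 in hexadecimal, padded to 48 bits, is 0x0E9DB4E71FFC.
Split into bytes (most-significant first): 0E 9D B4 E7 1F FC.
Little-endian: lowest address holds the least-significant byte.
So at ascending addresses the bytes are FC 1F E7 B4 9D 0E.

FC 1F E7 B4 9D 0E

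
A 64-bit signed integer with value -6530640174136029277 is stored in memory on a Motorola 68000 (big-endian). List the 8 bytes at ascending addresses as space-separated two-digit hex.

A5 5E 81 5C C8 BA 0F A3

Two's complement of -6530640174136029277 in 64 bits: 6530640174136029277 = 0x5AA17EA33745F05D; invert → 0xA55E815CC8BA0FA2; add 1 → 0xA55E815CC8BA0FA3.
Split into bytes (most-significant first): A5 5E 81 5C C8 BA 0F A3.
Big-endian: lowest address holds the most-significant byte.
So the memory order matches the most-significant-first order: A5 5E 81 5C C8 BA 0F A3.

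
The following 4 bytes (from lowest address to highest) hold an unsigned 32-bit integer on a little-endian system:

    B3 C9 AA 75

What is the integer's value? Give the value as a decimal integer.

In little-endian order the low byte comes first in memory.
Reassemble most-significant byte first: 75 AA C9 B3 → 0x75AAC9B3.
0x75AAC9B3 = 1974127027.

1974127027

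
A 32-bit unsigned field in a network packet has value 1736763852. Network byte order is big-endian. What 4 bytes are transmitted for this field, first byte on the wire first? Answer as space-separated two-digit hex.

1736763852 in hexadecimal, padded to 32 bits, is 0x6784E9CC.
Split into bytes (most-significant first): 67 84 E9 CC.
In big-endian order the high byte comes first in memory.
So the memory order matches the most-significant-first order: 67 84 E9 CC.

67 84 E9 CC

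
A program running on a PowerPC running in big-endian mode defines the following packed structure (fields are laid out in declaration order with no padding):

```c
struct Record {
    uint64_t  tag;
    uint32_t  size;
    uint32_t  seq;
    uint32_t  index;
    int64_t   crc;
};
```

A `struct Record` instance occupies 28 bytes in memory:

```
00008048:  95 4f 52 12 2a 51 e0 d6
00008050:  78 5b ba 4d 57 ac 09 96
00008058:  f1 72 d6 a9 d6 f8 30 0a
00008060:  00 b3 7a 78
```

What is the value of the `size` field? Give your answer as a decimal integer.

2019277389

`size` follows `tag` (8 bytes), so it starts at byte offset 8 and occupies 4 bytes.
Bytes at offsets 8..11: 78 5B BA 4D.
In big-endian order the high byte comes first in memory.
The bytes are already most-significant first: 0x785BBA4D.
0x785BBA4D = 2019277389.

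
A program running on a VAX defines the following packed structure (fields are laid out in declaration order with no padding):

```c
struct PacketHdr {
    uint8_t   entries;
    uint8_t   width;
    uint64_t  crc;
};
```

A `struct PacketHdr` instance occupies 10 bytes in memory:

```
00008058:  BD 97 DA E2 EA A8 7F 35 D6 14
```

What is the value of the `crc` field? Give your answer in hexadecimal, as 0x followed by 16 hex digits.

`crc` follows `entries` (1 B), `width` (1 B), so it starts at offset 1 + 1 = 2 and occupies 8 bytes.
Bytes at offsets 2..9: DA E2 EA A8 7F 35 D6 14.
Little-endian: lowest address holds the least-significant byte.
Reassemble most-significant byte first: 14 D6 35 7F A8 EA E2 DA → 0x14D6357FA8EAE2DA.

0x14D6357FA8EAE2DA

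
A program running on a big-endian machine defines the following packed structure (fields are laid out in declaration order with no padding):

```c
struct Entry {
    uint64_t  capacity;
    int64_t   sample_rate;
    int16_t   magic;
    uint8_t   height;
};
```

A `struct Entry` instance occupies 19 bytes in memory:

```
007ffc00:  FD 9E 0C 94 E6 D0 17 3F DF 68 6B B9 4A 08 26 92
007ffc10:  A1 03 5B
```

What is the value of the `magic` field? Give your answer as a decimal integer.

`magic` follows `capacity` (8 B), `sample_rate` (8 B), so it starts at offset 8 + 8 = 16 and occupies 2 bytes.
Bytes at offsets 16..17: A1 03.
In big-endian order the high byte comes first in memory.
The bytes are already most-significant first: 0xA103.
Top bit is set, so as a signed 16-bit value this is 0xA103 − 2^16 = -24317.

-24317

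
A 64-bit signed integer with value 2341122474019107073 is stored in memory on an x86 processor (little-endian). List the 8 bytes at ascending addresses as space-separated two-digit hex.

2341122474019107073 in hexadecimal, padded to 64 bits, is 0x207D567C7F97B101.
Split into bytes (most-significant first): 20 7D 56 7C 7F 97 B1 01.
Little-endian: lowest address holds the least-significant byte.
So at ascending addresses the bytes are 01 B1 97 7F 7C 56 7D 20.

01 B1 97 7F 7C 56 7D 20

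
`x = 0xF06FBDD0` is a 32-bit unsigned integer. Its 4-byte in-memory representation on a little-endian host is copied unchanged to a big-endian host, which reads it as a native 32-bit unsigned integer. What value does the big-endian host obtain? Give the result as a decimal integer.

Stored little-endian, the bytes at ascending addresses are D0 BD 6F F0.
Read back as big-endian, the last byte is least significant, giving 0xD0BD6FF0.
0xD0BD6FF0 = 3502075888.

3502075888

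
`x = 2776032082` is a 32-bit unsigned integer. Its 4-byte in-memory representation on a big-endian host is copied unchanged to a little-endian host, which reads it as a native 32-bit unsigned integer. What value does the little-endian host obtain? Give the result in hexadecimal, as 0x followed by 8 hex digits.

0x52E376A5

2776032082 in 32-bit hexadecimal is 0xA576E352.
Stored big-endian, the bytes at ascending addresses are A5 76 E3 52.
Read back as little-endian, the first byte is least significant, giving 0x52E376A5.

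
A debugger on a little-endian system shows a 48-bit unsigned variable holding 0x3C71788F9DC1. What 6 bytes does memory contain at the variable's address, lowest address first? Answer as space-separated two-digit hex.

C1 9D 8F 78 71 3C

Split into bytes (most-significant first): 3C 71 78 8F 9D C1.
In little-endian order the low byte comes first in memory.
So at ascending addresses the bytes are C1 9D 8F 78 71 3C.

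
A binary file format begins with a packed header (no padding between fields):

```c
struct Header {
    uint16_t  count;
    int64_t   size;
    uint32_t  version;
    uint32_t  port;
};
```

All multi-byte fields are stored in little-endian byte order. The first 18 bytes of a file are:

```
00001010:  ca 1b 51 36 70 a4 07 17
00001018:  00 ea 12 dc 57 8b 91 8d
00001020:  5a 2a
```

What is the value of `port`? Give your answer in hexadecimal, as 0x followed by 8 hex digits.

`port` follows `count` (2 B), `size` (8 B), `version` (4 B), so it starts at offset 2 + 8 + 4 = 14 and occupies 4 bytes.
Bytes at offsets 14..17: 91 8D 5A 2A.
In little-endian order the low byte comes first in memory.
Reassemble most-significant byte first: 2A 5A 8D 91 → 0x2A5A8D91.

0x2A5A8D91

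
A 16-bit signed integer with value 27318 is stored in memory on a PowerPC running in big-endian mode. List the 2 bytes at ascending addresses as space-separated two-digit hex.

6A B6

27318 in hexadecimal, padded to 16 bits, is 0x6AB6.
Split into bytes (most-significant first): 6A B6.
In big-endian order the high byte comes first in memory.
So the memory order matches the most-significant-first order: 6A B6.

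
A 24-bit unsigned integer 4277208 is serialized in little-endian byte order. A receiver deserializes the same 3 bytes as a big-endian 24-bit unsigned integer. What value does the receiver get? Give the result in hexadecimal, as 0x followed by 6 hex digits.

4277208 in 24-bit hexadecimal is 0x4143D8.
Stored little-endian, the bytes at ascending addresses are D8 43 41.
Read back as big-endian, the last byte is least significant, giving 0xD84341.

0xD84341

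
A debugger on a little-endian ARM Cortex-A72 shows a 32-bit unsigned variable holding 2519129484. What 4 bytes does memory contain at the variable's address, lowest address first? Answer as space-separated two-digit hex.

8C DD 26 96

2519129484 in hexadecimal, padded to 32 bits, is 0x9626DD8C.
Split into bytes (most-significant first): 96 26 DD 8C.
Little-endian stores the least-significant byte at the lowest address.
So at ascending addresses the bytes are 8C DD 26 96.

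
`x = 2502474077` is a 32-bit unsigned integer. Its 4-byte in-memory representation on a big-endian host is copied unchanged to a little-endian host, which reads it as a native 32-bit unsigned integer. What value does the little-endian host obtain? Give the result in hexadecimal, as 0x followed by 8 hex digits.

0x5DB92895

2502474077 in 32-bit hexadecimal is 0x9528B95D.
Stored big-endian, the bytes at ascending addresses are 95 28 B9 5D.
Read back as little-endian, the first byte is least significant, giving 0x5DB92895.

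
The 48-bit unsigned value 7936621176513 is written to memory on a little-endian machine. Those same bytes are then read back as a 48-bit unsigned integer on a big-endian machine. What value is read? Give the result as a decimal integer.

7936621176513 in 48-bit hexadecimal is 0x0737E37C66C1.
Stored little-endian, the bytes at ascending addresses are C1 66 7C E3 37 07.
Read back as big-endian, the last byte is least significant, giving 0xC1667CE33707.
0xC1667CE33707 = 212645926090503.

212645926090503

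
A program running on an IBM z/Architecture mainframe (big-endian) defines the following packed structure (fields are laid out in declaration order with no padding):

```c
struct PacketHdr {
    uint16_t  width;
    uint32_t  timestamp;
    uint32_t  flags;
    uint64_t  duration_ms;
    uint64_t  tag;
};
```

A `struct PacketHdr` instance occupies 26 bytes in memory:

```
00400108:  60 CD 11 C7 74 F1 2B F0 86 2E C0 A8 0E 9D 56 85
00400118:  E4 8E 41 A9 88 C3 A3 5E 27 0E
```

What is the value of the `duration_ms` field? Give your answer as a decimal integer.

`duration_ms` follows `width` (2 B), `timestamp` (4 B), `flags` (4 B), so it starts at offset 2 + 4 + 4 = 10 and occupies 8 bytes.
Bytes at offsets 10..17: C0 A8 0E 9D 56 85 E4 8E.
Big-endian stores the most-significant byte at the lowest address.
The bytes are already most-significant first: 0xC0A80E9D5685E48E.
0xC0A80E9D5685E48E = 13882361920293823630.

13882361920293823630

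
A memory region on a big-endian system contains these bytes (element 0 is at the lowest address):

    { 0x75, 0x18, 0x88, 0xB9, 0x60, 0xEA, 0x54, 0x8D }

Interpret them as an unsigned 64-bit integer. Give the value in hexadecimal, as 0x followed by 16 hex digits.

0x751888B960EA548D

Big-endian: lowest address holds the most-significant byte.
The bytes are already most-significant first: 0x751888B960EA548D.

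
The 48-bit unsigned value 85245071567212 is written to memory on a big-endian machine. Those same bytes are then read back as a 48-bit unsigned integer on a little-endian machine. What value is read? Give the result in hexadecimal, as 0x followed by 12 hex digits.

0x6CA935AA874D

85245071567212 in 48-bit hexadecimal is 0x4D87AA35A96C.
Stored big-endian, the bytes at ascending addresses are 4D 87 AA 35 A9 6C.
Read back as little-endian, the first byte is least significant, giving 0x6CA935AA874D.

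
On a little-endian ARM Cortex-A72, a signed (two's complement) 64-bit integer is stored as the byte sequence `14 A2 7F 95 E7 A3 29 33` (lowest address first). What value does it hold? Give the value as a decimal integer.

Little-endian stores the least-significant byte at the lowest address.
Reassemble most-significant byte first: 33 29 A3 E7 95 7F A2 14 → 0x3329A3E7957FA214.
0x3329A3E7957FA214 = 3686657985020404244.

3686657985020404244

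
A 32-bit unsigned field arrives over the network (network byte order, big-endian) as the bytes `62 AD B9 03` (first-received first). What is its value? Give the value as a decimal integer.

1655552259

In big-endian order the high byte comes first in memory.
The bytes are already most-significant first: 0x62ADB903.
0x62ADB903 = 1655552259.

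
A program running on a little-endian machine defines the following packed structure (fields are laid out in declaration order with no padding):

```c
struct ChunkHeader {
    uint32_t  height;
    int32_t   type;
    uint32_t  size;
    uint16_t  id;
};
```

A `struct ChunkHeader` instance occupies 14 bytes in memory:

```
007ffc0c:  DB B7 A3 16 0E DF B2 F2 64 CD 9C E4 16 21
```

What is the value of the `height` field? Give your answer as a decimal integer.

`height` is the first field, at byte offset 0, occupying 4 bytes.
Bytes at offsets 0..3: DB B7 A3 16.
Little-endian: lowest address holds the least-significant byte.
Reassemble most-significant byte first: 16 A3 B7 DB → 0x16A3B7DB.
0x16A3B7DB = 379828187.

379828187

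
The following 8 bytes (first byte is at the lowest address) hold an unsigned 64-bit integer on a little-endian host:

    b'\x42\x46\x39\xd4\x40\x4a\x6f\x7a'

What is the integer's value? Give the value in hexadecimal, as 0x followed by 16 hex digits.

0x7A6F4A40D4394642

Little-endian stores the least-significant byte at the lowest address.
Reassemble most-significant byte first: 7A 6F 4A 40 D4 39 46 42 → 0x7A6F4A40D4394642.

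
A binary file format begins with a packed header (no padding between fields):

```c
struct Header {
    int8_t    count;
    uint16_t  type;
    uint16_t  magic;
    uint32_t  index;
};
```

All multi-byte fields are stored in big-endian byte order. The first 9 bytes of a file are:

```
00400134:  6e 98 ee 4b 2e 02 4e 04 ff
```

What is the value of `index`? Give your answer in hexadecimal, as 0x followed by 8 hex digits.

`index` follows `count` (1 B), `type` (2 B), `magic` (2 B), so it starts at offset 1 + 2 + 2 = 5 and occupies 4 bytes.
Bytes at offsets 5..8: 02 4E 04 FF.
Big-endian: lowest address holds the most-significant byte.
The bytes are already most-significant first: 0x024E04FF.

0x024E04FF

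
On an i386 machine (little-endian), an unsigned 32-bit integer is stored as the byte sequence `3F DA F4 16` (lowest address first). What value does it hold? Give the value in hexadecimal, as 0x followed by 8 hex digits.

Little-endian: lowest address holds the least-significant byte.
Reassemble most-significant byte first: 16 F4 DA 3F → 0x16F4DA3F.

0x16F4DA3F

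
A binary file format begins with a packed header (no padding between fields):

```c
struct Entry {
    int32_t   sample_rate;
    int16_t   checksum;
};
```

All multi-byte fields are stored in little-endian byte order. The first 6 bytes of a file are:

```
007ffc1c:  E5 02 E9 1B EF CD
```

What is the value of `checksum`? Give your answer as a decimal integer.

-12817

`checksum` follows `sample_rate` (4 bytes), so it starts at byte offset 4 and occupies 2 bytes.
Bytes at offsets 4..5: EF CD.
Little-endian: lowest address holds the least-significant byte.
Reassemble most-significant byte first: CD EF → 0xCDEF.
Top bit is set, so as a signed 16-bit value this is 0xCDEF − 2^16 = -12817.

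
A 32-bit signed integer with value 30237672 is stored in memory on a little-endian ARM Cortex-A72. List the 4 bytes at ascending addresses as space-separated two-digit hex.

E8 63 CD 01

30237672 in hexadecimal, padded to 32 bits, is 0x01CD63E8.
Split into bytes (most-significant first): 01 CD 63 E8.
Little-endian: lowest address holds the least-significant byte.
So at ascending addresses the bytes are E8 63 CD 01.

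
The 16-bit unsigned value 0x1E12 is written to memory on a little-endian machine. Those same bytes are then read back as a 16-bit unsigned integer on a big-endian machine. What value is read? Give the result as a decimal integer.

4638

Stored little-endian, the bytes at ascending addresses are 12 1E.
Read back as big-endian, the last byte is least significant, giving 0x121E.
0x121E = 4638.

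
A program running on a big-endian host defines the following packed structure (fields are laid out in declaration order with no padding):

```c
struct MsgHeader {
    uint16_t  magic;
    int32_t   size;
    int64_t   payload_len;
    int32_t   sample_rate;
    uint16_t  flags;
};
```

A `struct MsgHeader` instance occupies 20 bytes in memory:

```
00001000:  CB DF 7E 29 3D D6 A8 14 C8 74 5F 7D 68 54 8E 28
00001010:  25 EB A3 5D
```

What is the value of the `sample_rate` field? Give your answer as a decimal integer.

-1909971477

`sample_rate` follows `magic` (2 B), `size` (4 B), `payload_len` (8 B), so it starts at offset 2 + 4 + 8 = 14 and occupies 4 bytes.
Bytes at offsets 14..17: 8E 28 25 EB.
Big-endian stores the most-significant byte at the lowest address.
The bytes are already most-significant first: 0x8E2825EB.
Top bit is set, so as a signed 32-bit value this is 0x8E2825EB − 2^32 = -1909971477.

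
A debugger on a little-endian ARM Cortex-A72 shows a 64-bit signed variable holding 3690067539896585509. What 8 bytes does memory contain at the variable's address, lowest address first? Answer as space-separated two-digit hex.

25 4D BC 70 E0 C0 35 33

3690067539896585509 in hexadecimal, padded to 64 bits, is 0x3335C0E070BC4D25.
Split into bytes (most-significant first): 33 35 C0 E0 70 BC 4D 25.
In little-endian order the low byte comes first in memory.
So at ascending addresses the bytes are 25 4D BC 70 E0 C0 35 33.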